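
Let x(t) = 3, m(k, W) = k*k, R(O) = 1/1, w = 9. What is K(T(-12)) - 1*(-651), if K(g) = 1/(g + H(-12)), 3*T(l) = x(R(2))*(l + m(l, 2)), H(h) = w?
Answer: 91792/141 ≈ 651.01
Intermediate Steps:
R(O) = 1
m(k, W) = k²
H(h) = 9
T(l) = l + l² (T(l) = (3*(l + l²))/3 = (3*l + 3*l²)/3 = l + l²)
K(g) = 1/(9 + g) (K(g) = 1/(g + 9) = 1/(9 + g))
K(T(-12)) - 1*(-651) = 1/(9 - 12*(1 - 12)) - 1*(-651) = 1/(9 - 12*(-11)) + 651 = 1/(9 + 132) + 651 = 1/141 + 651 = 91792/141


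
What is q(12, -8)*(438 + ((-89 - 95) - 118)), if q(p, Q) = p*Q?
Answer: -13056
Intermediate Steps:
q(p, Q) = Q*p
q(12, -8)*(438 + ((-89 - 95) - 118)) = (-8*12)*(438 + ((-89 - 95) - 118)) = -96*(438 + (-184 - 118)) = -96*(438 - 302) = -96*136 = -13056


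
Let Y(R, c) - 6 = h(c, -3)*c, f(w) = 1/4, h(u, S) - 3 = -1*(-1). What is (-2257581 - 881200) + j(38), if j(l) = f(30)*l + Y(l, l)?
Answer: -6277227/2 ≈ -3.1386e+6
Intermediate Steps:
h(u, S) = 4 (h(u, S) = 3 - 1*(-1) = 3 + 1 = 4)
f(w) = ¼
Y(R, c) = 6 + 4*c
j(l) = 6 + 17*l/4 (j(l) = l/4 + (6 + 4*l) = 6 + 17*l/4)
(-2257581 - 881200) + j(38) = (-2257581 - 881200) + (6 + (17/4)*38) = -3138781 + (6 + 323/2) = -3138781 + 335/2 = -6277227/2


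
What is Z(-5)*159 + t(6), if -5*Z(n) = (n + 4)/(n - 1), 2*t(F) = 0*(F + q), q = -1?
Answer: -53/10 ≈ -5.3000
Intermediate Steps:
t(F) = 0 (t(F) = (0*(F - 1))/2 = (0*(-1 + F))/2 = (½)*0 = 0)
Z(n) = -(4 + n)/(5*(-1 + n)) (Z(n) = -(n + 4)/(5*(n - 1)) = -(4 + n)/(5*(-1 + n)))
Z(-5)*159 + t(6) = ((-4 - 1*(-5))/(5*(-1 - 5)))*159 + 0 = ((⅕)*(-4 + 5)/(-6))*159 + 0 = ((⅕)*(-⅙)*1)*159 + 0 = -1/30*159 + 0 = -53/10 + 0 = -53/10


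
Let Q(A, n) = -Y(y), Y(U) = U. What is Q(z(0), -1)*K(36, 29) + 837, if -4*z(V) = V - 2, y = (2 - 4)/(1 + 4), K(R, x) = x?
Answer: 4243/5 ≈ 848.60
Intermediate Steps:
y = -⅖ (y = -2/5 = -2*⅕ = -⅖ ≈ -0.40000)
z(V) = ½ - V/4 (z(V) = -(V - 2)/4 = -(-2 + V)/4 = ½ - V/4)
Q(A, n) = ⅖ (Q(A, n) = -1*(-⅖) = ⅖)
Q(z(0), -1)*K(36, 29) + 837 = (⅖)*29 + 837 = 58/5 + 837 = 4243/5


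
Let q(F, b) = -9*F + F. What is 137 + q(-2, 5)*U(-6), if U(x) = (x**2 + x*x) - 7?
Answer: 1177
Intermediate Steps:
U(x) = -7 + 2*x**2 (U(x) = (x**2 + x**2) - 7 = 2*x**2 - 7 = -7 + 2*x**2)
q(F, b) = -8*F
137 + q(-2, 5)*U(-6) = 137 + (-8*(-2))*(-7 + 2*(-6)**2) = 137 + 16*(-7 + 2*36) = 137 + 16*(-7 + 72) = 137 + 16*65 = 137 + 1040 = 1177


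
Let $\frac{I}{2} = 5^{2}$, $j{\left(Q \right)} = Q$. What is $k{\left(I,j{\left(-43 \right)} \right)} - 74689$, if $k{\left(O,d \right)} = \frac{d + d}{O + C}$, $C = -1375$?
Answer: $- \frac{98962839}{1325} \approx -74689.0$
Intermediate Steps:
$I = 50$ ($I = 2 \cdot 5^{2} = 2 \cdot 25 = 50$)
$k{\left(O,d \right)} = \frac{2 d}{-1375 + O}$ ($k{\left(O,d \right)} = \frac{d + d}{O - 1375} = \frac{2 d}{-1375 + O}$)
$k{\left(I,j{\left(-43 \right)} \right)} - 74689 = 2 \left(-43\right) \frac{1}{-1375 + 50} - 74689 = 2 \left(-43\right) \frac{1}{-1325} - 74689 = 2 \left(-43\right) \left(- \frac{1}{1325}\right) - 74689 = \frac{86}{1325} - 74689 = - \frac{98962839}{1325}$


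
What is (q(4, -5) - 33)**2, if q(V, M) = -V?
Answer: 1369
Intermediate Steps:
(q(4, -5) - 33)**2 = (-1*4 - 33)**2 = (-4 - 33)**2 = (-37)**2 = 1369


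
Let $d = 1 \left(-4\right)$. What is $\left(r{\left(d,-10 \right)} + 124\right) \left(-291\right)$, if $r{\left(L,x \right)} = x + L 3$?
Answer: $-29682$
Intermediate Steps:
$d = -4$
$r{\left(L,x \right)} = x + 3 L$
$\left(r{\left(d,-10 \right)} + 124\right) \left(-291\right) = \left(\left(-10 + 3 \left(-4\right)\right) + 124\right) \left(-291\right) = \left(\left(-10 - 12\right) + 124\right) \left(-291\right) = \left(-22 + 124\right) \left(-291\right) = 102 \left(-291\right) = -29682$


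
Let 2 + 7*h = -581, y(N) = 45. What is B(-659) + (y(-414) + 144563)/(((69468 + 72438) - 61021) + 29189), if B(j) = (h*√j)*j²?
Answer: 72304/55037 - 253185823*I*√659/7 ≈ 1.3137 - 9.285e+8*I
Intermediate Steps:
h = -583/7 (h = -2/7 + (⅐)*(-581) = -2/7 - 83 = -583/7 ≈ -83.286)
B(j) = -583*j^(5/2)/7 (B(j) = (-583*√j/7)*j² = -583*j^(5/2)/7)
B(-659) + (y(-414) + 144563)/(((69468 + 72438) - 61021) + 29189) = -253185823*I*√659/7 + (45 + 144563)/(((69468 + 72438) - 61021) + 29189) = -253185823*I*√659/7 + 144608/((141906 - 61021) + 29189) = -253185823*I*√659/7 + 144608/(80885 + 29189) = -253185823*I*√659/7 + 144608/110074 = -253185823*I*√659/7 + 144608*(1/110074) = -253185823*I*√659/7 + 72304/55037 = 72304/55037 - 253185823*I*√659/7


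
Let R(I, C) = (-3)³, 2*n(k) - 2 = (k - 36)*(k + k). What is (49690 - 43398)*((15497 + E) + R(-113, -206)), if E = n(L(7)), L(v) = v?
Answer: 96066256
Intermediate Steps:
n(k) = 1 + k*(-36 + k) (n(k) = 1 + ((k - 36)*(k + k))/2 = 1 + ((-36 + k)*(2*k))/2 = 1 + (2*k*(-36 + k))/2 = 1 + k*(-36 + k))
E = -202 (E = 1 + 7² - 36*7 = 1 + 49 - 252 = -202)
R(I, C) = -27
(49690 - 43398)*((15497 + E) + R(-113, -206)) = (49690 - 43398)*((15497 - 202) - 27) = 6292*(15295 - 27) = 6292*15268 = 96066256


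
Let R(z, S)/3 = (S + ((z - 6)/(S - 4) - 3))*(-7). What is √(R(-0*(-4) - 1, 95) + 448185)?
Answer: 3*√8379670/13 ≈ 668.02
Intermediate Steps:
R(z, S) = 63 - 21*S - 21*(-6 + z)/(-4 + S) (R(z, S) = 3*((S + ((z - 6)/(S - 4) - 3))*(-7)) = 3*((S + ((-6 + z)/(-4 + S) - 3))*(-7)) = 3*((S + (-3 + (-6 + z)/(-4 + S)))*(-7)) = 3*((-3 + S + (-6 + z)/(-4 + S))*(-7)) = 3*(21 - 7*S - 7*(-6 + z)/(-4 + S)) = 63 - 21*S - 21*(-6 + z)/(-4 + S))
√(R(-0*(-4) - 1, 95) + 448185) = √(21*(-6 - (-0*(-4) - 1) - 1*95² + 7*95)/(-4 + 95) + 448185) = √(21*(-6 - (-12*0 - 1) - 1*9025 + 665)/91 + 448185) = √(21*(1/91)*(-6 - (0 - 1) - 9025 + 665) + 448185) = √(21*(1/91)*(-6 - 1*(-1) - 9025 + 665) + 448185) = √(21*(1/91)*(-6 + 1 - 9025 + 665) + 448185) = √(21*(1/91)*(-8365) + 448185) = √(-25095/13 + 448185) = √(5801310/13) = 3*√8379670/13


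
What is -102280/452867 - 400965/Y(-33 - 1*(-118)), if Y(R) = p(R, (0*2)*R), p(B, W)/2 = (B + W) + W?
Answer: -36320240851/15397478 ≈ -2358.8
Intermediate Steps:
p(B, W) = 2*B + 4*W (p(B, W) = 2*((B + W) + W) = 2*(B + 2*W) = 2*B + 4*W)
Y(R) = 2*R (Y(R) = 2*R + 4*((0*2)*R) = 2*R + 4*(0*R) = 2*R + 4*0 = 2*R + 0 = 2*R)
-102280/452867 - 400965/Y(-33 - 1*(-118)) = -102280/452867 - 400965*1/(2*(-33 - 1*(-118))) = -102280*1/452867 - 400965*1/(2*(-33 + 118)) = -102280/452867 - 400965/(2*85) = -102280/452867 - 400965/170 = -102280/452867 - 400965*1/170 = -102280/452867 - 80193/34 = -36320240851/15397478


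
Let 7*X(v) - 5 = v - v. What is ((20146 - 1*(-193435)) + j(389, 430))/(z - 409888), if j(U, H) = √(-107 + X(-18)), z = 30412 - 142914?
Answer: -213581/522390 - I*√1302/1828365 ≈ -0.40885 - 1.9735e-5*I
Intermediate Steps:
z = -112502
X(v) = 5/7 (X(v) = 5/7 + (v - v)/7 = 5/7 + (⅐)*0 = 5/7 + 0 = 5/7)
j(U, H) = 2*I*√1302/7 (j(U, H) = √(-107 + 5/7) = √(-744/7) = 2*I*√1302/7)
((20146 - 1*(-193435)) + j(389, 430))/(z - 409888) = ((20146 - 1*(-193435)) + 2*I*√1302/7)/(-112502 - 409888) = ((20146 + 193435) + 2*I*√1302/7)/(-522390) = (213581 + 2*I*√1302/7)*(-1/522390) = -213581/522390 - I*√1302/1828365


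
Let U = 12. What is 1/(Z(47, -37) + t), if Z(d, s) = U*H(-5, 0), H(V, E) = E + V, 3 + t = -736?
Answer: -1/799 ≈ -0.0012516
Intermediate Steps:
t = -739 (t = -3 - 736 = -739)
Z(d, s) = -60 (Z(d, s) = 12*(0 - 5) = 12*(-5) = -60)
1/(Z(47, -37) + t) = 1/(-60 - 739) = 1/(-799) = -1/799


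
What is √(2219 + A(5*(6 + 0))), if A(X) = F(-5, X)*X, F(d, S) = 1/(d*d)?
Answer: √55505/5 ≈ 47.119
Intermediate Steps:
F(d, S) = d⁻² (F(d, S) = 1/(d²) = d⁻²)
A(X) = X/25 (A(X) = X/(-5)² = X/25)
√(2219 + A(5*(6 + 0))) = √(2219 + (5*(6 + 0))/25) = √(2219 + (5*6)/25) = √(2219 + (1/25)*30) = √(2219 + 6/5) = √(11101/5) = √55505/5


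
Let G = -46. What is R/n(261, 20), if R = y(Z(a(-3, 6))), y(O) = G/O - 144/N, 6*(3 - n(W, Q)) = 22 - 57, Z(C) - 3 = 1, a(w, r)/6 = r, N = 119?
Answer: -9075/6307 ≈ -1.4389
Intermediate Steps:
a(w, r) = 6*r
Z(C) = 4 (Z(C) = 3 + 1 = 4)
n(W, Q) = 53/6 (n(W, Q) = 3 - (22 - 57)/6 = 3 - ⅙*(-35) = 3 + 35/6 = 53/6)
y(O) = -144/119 - 46/O (y(O) = -46/O - 144/119 = -144/119 - 46/O)
R = -3025/238 (R = -144/119 - 46/4 = -144/119 - 46*¼ = -144/119 - 23/2 = -3025/238 ≈ -12.710)
R/n(261, 20) = -3025/(238*53/6) = -3025/238*6/53 = -9075/6307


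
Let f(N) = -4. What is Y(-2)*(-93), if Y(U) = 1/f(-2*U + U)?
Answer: 93/4 ≈ 23.250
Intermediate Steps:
Y(U) = -1/4 (Y(U) = 1/(-4) = -1/4)
Y(-2)*(-93) = -1/4*(-93) = 93/4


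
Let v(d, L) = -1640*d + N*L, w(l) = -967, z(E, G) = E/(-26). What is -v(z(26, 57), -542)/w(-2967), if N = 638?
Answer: -344156/967 ≈ -355.90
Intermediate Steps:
z(E, G) = -E/26 (z(E, G) = E*(-1/26) = -E/26)
v(d, L) = -1640*d + 638*L
-v(z(26, 57), -542)/w(-2967) = -(-(-820)*26/13 + 638*(-542))/(-967) = -(-1640*(-1) - 345796)*(-1)/967 = -(1640 - 345796)*(-1)/967 = -(-344156)*(-1)/967 = -1*344156/967 = -344156/967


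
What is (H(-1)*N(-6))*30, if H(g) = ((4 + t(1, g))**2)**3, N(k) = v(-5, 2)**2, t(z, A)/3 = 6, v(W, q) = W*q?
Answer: 340139712000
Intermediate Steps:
t(z, A) = 18 (t(z, A) = 3*6 = 18)
N(k) = 100 (N(k) = (-5*2)**2 = (-10)**2 = 100)
H(g) = 113379904 (H(g) = ((4 + 18)**2)**3 = (22**2)**3 = 484**3 = 113379904)
(H(-1)*N(-6))*30 = (113379904*100)*30 = 11337990400*30 = 340139712000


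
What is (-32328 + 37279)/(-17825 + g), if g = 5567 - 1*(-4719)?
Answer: -4951/7539 ≈ -0.65672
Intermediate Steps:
g = 10286 (g = 5567 + 4719 = 10286)
(-32328 + 37279)/(-17825 + g) = (-32328 + 37279)/(-17825 + 10286) = 4951/(-7539) = 4951*(-1/7539) = -4951/7539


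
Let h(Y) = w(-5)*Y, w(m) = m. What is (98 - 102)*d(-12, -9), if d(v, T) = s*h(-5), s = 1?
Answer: -100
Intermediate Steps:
h(Y) = -5*Y
d(v, T) = 25 (d(v, T) = 1*(-5*(-5)) = 1*25 = 25)
(98 - 102)*d(-12, -9) = (98 - 102)*25 = -4*25 = -100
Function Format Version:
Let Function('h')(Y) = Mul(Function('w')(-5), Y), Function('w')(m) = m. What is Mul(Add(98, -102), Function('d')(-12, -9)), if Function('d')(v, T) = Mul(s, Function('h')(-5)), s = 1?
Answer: -100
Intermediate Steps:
Function('h')(Y) = Mul(-5, Y)
Function('d')(v, T) = 25 (Function('d')(v, T) = Mul(1, Mul(-5, -5)) = Mul(1, 25) = 25)
Mul(Add(98, -102), Function('d')(-12, -9)) = Mul(Add(98, -102), 25) = Mul(-4, 25) = -100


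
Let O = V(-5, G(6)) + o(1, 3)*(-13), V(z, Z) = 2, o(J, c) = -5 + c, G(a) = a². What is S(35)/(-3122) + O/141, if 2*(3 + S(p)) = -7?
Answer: 176665/880404 ≈ 0.20066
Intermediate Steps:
S(p) = -13/2 (S(p) = -3 + (½)*(-7) = -3 - 7/2 = -13/2)
O = 28 (O = 2 + (-5 + 3)*(-13) = 2 - 2*(-13) = 2 + 26 = 28)
S(35)/(-3122) + O/141 = -13/2/(-3122) + 28/141 = -13/2*(-1/3122) + 28*(1/141) = 13/6244 + 28/141 = 176665/880404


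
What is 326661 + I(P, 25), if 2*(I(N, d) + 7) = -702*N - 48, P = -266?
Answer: 419996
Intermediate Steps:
I(N, d) = -31 - 351*N (I(N, d) = -7 + (-702*N - 48)/2 = -7 + (-48 - 702*N)/2 = -7 + (-24 - 351*N) = -31 - 351*N)
326661 + I(P, 25) = 326661 + (-31 - 351*(-266)) = 326661 + (-31 + 93366) = 326661 + 93335 = 419996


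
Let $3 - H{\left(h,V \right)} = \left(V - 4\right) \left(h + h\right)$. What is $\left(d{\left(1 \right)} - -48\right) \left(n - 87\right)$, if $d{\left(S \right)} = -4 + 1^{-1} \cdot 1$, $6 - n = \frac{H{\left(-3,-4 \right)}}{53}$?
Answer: $- \frac{191160}{53} \approx -3606.8$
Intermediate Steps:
$H{\left(h,V \right)} = 3 - 2 h \left(-4 + V\right)$ ($H{\left(h,V \right)} = 3 - \left(V - 4\right) \left(h + h\right) = 3 - \left(-4 + V\right) 2 h = 3 - 2 h \left(-4 + V\right)$)
$n = \frac{363}{53}$ ($n = 6 - \frac{3 + 8 \left(-3\right) - \left(-8\right) \left(-3\right)}{53} = 6 - \left(3 - 24 - 24\right) \frac{1}{53} = 6 - \left(-45\right) \frac{1}{53} = 6 - - \frac{45}{53} = 6 + \frac{45}{53} = \frac{363}{53} \approx 6.8491$)
$d{\left(S \right)} = -3$ ($d{\left(S \right)} = -4 + 1 \cdot 1 = -4 + 1 = -3$)
$\left(d{\left(1 \right)} - -48\right) \left(n - 87\right) = \left(-3 - -48\right) \left(\frac{363}{53} - 87\right) = \left(-3 + 48\right) \left(- \frac{4248}{53}\right) = 45 \left(- \frac{4248}{53}\right) = - \frac{191160}{53}$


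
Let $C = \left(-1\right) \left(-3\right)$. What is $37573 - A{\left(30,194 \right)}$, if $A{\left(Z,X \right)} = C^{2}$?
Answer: $37564$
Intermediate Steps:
$C = 3$
$A{\left(Z,X \right)} = 9$ ($A{\left(Z,X \right)} = 3^{2} = 9$)
$37573 - A{\left(30,194 \right)} = 37573 - 9 = 37564$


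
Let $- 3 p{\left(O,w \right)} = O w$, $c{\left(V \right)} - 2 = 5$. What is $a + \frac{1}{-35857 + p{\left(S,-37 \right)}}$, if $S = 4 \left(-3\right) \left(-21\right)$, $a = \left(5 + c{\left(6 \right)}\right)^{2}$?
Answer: $\frac{4715855}{32749} \approx 144.0$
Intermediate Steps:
$c{\left(V \right)} = 7$ ($c{\left(V \right)} = 2 + 5 = 7$)
$a = 144$ ($a = \left(5 + 7\right)^{2} = 12^{2} = 144$)
$S = 252$ ($S = \left(-12\right) \left(-21\right) = 252$)
$p{\left(O,w \right)} = - \frac{O w}{3}$
$a + \frac{1}{-35857 + p{\left(S,-37 \right)}} = 144 + \frac{1}{-35857 - 84 \left(-37\right)} = 144 + \frac{1}{-35857 + 3108} = 144 + \frac{1}{-32749} = 144 - \frac{1}{32749} = \frac{4715855}{32749}$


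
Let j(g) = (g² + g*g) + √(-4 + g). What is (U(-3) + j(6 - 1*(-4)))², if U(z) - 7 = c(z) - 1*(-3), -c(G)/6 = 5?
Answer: (180 + √6)² ≈ 33288.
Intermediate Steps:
c(G) = -30 (c(G) = -6*5 = -30)
j(g) = √(-4 + g) + 2*g² (j(g) = (g² + g²) + √(-4 + g) = 2*g² + √(-4 + g) = √(-4 + g) + 2*g²)
U(z) = -20 (U(z) = 7 + (-30 - 1*(-3)) = 7 + (-30 + 3) = 7 - 27 = -20)
(U(-3) + j(6 - 1*(-4)))² = (-20 + (√(-4 + (6 - 1*(-4))) + 2*(6 - 1*(-4))²))² = (-20 + (√(-4 + (6 + 4)) + 2*(6 + 4)²))² = (-20 + (√(-4 + 10) + 2*10²))² = (-20 + (√6 + 2*100))² = (-20 + (√6 + 200))² = (-20 + (200 + √6))² = (180 + √6)²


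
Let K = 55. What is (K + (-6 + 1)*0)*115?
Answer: 6325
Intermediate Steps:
(K + (-6 + 1)*0)*115 = (55 + (-6 + 1)*0)*115 = (55 - 5*0)*115 = (55 + 0)*115 = 55*115 = 6325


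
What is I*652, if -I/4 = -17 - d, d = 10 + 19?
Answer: 119968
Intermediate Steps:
d = 29
I = 184 (I = -4*(-17 - 1*29) = -4*(-17 - 29) = -4*(-46) = 184)
I*652 = 184*652 = 119968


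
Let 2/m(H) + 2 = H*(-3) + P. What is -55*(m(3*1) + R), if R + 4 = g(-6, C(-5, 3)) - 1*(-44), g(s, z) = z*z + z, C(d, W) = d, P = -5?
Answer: -26345/8 ≈ -3293.1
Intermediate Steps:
g(s, z) = z + z² (g(s, z) = z² + z = z + z²)
m(H) = 2/(-7 - 3*H) (m(H) = 2/(-2 + (H*(-3) - 5)) = 2/(-2 + (-3*H - 5)) = 2/(-2 + (-5 - 3*H)) = 2/(-7 - 3*H))
R = 60 (R = -4 + (-5*(1 - 5) - 1*(-44)) = -4 + (-5*(-4) + 44) = -4 + (20 + 44) = -4 + 64 = 60)
-55*(m(3*1) + R) = -55*(-2/(7 + 3*(3*1)) + 60) = -55*(-2/(7 + 3*3) + 60) = -55*(-2/(7 + 9) + 60) = -55*(-2/16 + 60) = -55*(-2*1/16 + 60) = -55*(-⅛ + 60) = -55*479/8 = -26345/8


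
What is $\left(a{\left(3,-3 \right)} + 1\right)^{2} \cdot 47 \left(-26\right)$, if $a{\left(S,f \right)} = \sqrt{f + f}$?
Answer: $6110 - 2444 i \sqrt{6} \approx 6110.0 - 5986.6 i$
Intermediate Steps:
$a{\left(S,f \right)} = \sqrt{2} \sqrt{f}$ ($a{\left(S,f \right)} = \sqrt{2 f} = \sqrt{2} \sqrt{f}$)
$\left(a{\left(3,-3 \right)} + 1\right)^{2} \cdot 47 \left(-26\right) = \left(\sqrt{2} \sqrt{-3} + 1\right)^{2} \cdot 47 \left(-26\right) = \left(\sqrt{2} i \sqrt{3} + 1\right)^{2} \cdot 47 \left(-26\right) = \left(i \sqrt{6} + 1\right)^{2} \cdot 47 \left(-26\right) = \left(1 + i \sqrt{6}\right)^{2} \cdot 47 \left(-26\right) = 47 \left(1 + i \sqrt{6}\right)^{2} \left(-26\right) = - 1222 \left(1 + i \sqrt{6}\right)^{2}$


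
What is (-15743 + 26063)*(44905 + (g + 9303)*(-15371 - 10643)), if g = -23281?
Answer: 3753059921040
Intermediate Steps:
(-15743 + 26063)*(44905 + (g + 9303)*(-15371 - 10643)) = (-15743 + 26063)*(44905 + (-23281 + 9303)*(-15371 - 10643)) = 10320*(44905 - 13978*(-26014)) = 10320*(44905 + 363623692) = 10320*363668597 = 3753059921040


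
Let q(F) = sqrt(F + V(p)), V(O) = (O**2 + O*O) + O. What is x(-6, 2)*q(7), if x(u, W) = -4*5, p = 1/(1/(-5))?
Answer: -40*sqrt(13) ≈ -144.22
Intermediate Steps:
p = -5 (p = 1/(-1/5) = -5)
x(u, W) = -20
V(O) = O + 2*O**2 (V(O) = (O**2 + O**2) + O = 2*O**2 + O = O + 2*O**2)
q(F) = sqrt(45 + F) (q(F) = sqrt(F - 5*(1 + 2*(-5))) = sqrt(F - 5*(1 - 10)) = sqrt(F - 5*(-9)) = sqrt(F + 45) = sqrt(45 + F))
x(-6, 2)*q(7) = -20*sqrt(45 + 7) = -40*sqrt(13)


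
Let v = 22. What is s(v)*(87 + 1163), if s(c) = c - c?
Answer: 0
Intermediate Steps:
s(c) = 0
s(v)*(87 + 1163) = 0*(87 + 1163) = 0*1250 = 0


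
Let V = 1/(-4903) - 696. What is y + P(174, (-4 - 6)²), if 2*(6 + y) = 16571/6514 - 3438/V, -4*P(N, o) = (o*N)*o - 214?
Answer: -19336911308764715/44457906692 ≈ -4.3495e+5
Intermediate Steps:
V = -3412489/4903 (V = -1/4903 - 696 = -3412489/4903 ≈ -696.00)
P(N, o) = 107/2 - N*o²/4 (P(N, o) = -((o*N)*o - 214)/4 = -((N*o)*o - 214)/4 = -(N*o² - 214)/4 = -(-214 + N*o²)/4 = 107/2 - N*o²/4)
y = -100395752737/44457906692 (y = -6 + (16571/6514 - 3438/(-3412489/4903))/2 = -6 + (16571*(1/6514) - 3438*(-4903/3412489))/2 = -6 + (16571/6514 + 16856514/3412489)/2 = -6 + (½)*(166351687415/22228953346) = -6 + 166351687415/44457906692 = -100395752737/44457906692 ≈ -2.2582)
y + P(174, (-4 - 6)²) = -100395752737/44457906692 + (107/2 - ¼*174*((-4 - 6)²)²) = -100395752737/44457906692 + (107/2 - ¼*174*((-10)²)²) = -100395752737/44457906692 + (107/2 - ¼*174*100²) = -100395752737/44457906692 + (107/2 - ¼*174*10000) = -100395752737/44457906692 + (107/2 - 435000) = -100395752737/44457906692 - 869893/2 = -19336911308764715/44457906692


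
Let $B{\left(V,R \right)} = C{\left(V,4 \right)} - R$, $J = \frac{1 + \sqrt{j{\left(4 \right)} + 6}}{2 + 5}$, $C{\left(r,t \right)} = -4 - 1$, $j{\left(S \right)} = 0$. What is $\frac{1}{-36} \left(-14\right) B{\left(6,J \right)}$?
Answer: $-2 - \frac{\sqrt{6}}{18} \approx -2.1361$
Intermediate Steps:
$C{\left(r,t \right)} = -5$
$J = \frac{1}{7} + \frac{\sqrt{6}}{7}$ ($J = \frac{1 + \sqrt{0 + 6}}{2 + 5} = \frac{1 + \sqrt{6}}{7} = \left(1 + \sqrt{6}\right) \frac{1}{7} = \frac{1}{7} + \frac{\sqrt{6}}{7} \approx 0.49278$)
$B{\left(V,R \right)} = -5 - R$
$\frac{1}{-36} \left(-14\right) B{\left(6,J \right)} = \frac{1}{-36} \left(-14\right) \left(-5 - \left(\frac{1}{7} + \frac{\sqrt{6}}{7}\right)\right) = \left(- \frac{1}{36}\right) \left(-14\right) \left(-5 - \left(\frac{1}{7} + \frac{\sqrt{6}}{7}\right)\right) = \frac{7 \left(- \frac{36}{7} - \frac{\sqrt{6}}{7}\right)}{18} = -2 - \frac{\sqrt{6}}{18}$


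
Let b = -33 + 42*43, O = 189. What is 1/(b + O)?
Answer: 1/1962 ≈ 0.00050968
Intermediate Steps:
b = 1773 (b = -33 + 1806 = 1773)
1/(b + O) = 1/(1773 + 189) = 1/1962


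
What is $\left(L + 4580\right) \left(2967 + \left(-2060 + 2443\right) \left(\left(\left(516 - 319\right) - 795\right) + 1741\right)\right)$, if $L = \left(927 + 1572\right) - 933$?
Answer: $2708763456$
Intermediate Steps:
$L = 1566$ ($L = 2499 - 933 = 1566$)
$\left(L + 4580\right) \left(2967 + \left(-2060 + 2443\right) \left(\left(\left(516 - 319\right) - 795\right) + 1741\right)\right) = \left(1566 + 4580\right) \left(2967 + \left(-2060 + 2443\right) \left(\left(\left(516 - 319\right) - 795\right) + 1741\right)\right) = 6146 \left(2967 + 383 \left(\left(197 - 795\right) + 1741\right)\right) = 6146 \left(2967 + 383 \left(-598 + 1741\right)\right) = 6146 \left(2967 + 383 \cdot 1143\right) = 6146 \left(2967 + 437769\right) = 6146 \cdot 440736 = 2708763456$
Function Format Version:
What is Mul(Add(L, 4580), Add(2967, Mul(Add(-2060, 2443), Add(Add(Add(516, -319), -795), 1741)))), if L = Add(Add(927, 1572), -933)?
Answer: 2708763456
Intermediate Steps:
L = 1566 (L = Add(2499, -933) = 1566)
Mul(Add(L, 4580), Add(2967, Mul(Add(-2060, 2443), Add(Add(Add(516, -319), -795), 1741)))) = Mul(Add(1566, 4580), Add(2967, Mul(Add(-2060, 2443), Add(Add(Add(516, -319), -795), 1741)))) = Mul(6146, Add(2967, Mul(383, Add(Add(197, -795), 1741)))) = Mul(6146, Add(2967, Mul(383, Add(-598, 1741)))) = Mul(6146, Add(2967, Mul(383, 1143))) = Mul(6146, Add(2967, 437769)) = Mul(6146, 440736) = 2708763456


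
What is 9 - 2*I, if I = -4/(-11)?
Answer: 91/11 ≈ 8.2727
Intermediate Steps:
I = 4/11 (I = -4*(-1/11) = 4/11 ≈ 0.36364)
9 - 2*I = 9 - 2*4/11 = 9 - 8/11 = 91/11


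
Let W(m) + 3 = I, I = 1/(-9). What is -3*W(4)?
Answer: 28/3 ≈ 9.3333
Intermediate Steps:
I = -⅑ ≈ -0.11111
W(m) = -28/9 (W(m) = -3 - ⅑ = -28/9)
-3*W(4) = -3*(-28/9) = 28/3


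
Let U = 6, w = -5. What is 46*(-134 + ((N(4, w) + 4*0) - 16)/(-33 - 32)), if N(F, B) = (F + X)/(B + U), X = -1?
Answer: -30774/5 ≈ -6154.8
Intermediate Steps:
N(F, B) = (-1 + F)/(6 + B) (N(F, B) = (F - 1)/(B + 6) = (-1 + F)/(6 + B))
46*(-134 + ((N(4, w) + 4*0) - 16)/(-33 - 32)) = 46*(-134 + (((-1 + 4)/(6 - 5) + 4*0) - 16)/(-33 - 32)) = 46*(-134 + ((3/1 + 0) - 16)/(-65)) = 46*(-134 + ((1*3 + 0) - 16)*(-1/65)) = 46*(-134 + ((3 + 0) - 16)*(-1/65)) = 46*(-134 + (3 - 16)*(-1/65)) = 46*(-134 - 13*(-1/65)) = 46*(-134 + ⅕) = 46*(-669/5) = -30774/5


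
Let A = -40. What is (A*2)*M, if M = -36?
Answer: 2880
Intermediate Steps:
(A*2)*M = -40*2*(-36) = -80*(-36) = 2880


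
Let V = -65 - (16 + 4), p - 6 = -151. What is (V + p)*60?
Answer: -13800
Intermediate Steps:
p = -145 (p = 6 - 151 = -145)
V = -85 (V = -65 - 1*20 = -65 - 20 = -85)
(V + p)*60 = (-85 - 145)*60 = -230*60 = -13800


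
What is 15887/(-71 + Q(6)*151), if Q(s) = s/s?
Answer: 15887/80 ≈ 198.59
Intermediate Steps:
Q(s) = 1
15887/(-71 + Q(6)*151) = 15887/(-71 + 1*151) = 15887/(-71 + 151) = 15887/80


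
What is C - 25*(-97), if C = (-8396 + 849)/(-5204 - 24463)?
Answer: 71950022/29667 ≈ 2425.3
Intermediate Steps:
C = 7547/29667 (C = -7547/(-29667) = -7547*(-1/29667) = 7547/29667 ≈ 0.25439)
C - 25*(-97) = 7547/29667 - 25*(-97) = 7547/29667 - 1*(-2425) = 7547/29667 + 2425 = 71950022/29667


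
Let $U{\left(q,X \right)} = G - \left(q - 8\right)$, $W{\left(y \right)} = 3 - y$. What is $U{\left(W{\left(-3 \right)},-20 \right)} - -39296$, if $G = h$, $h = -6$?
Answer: $39292$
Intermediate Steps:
$G = -6$
$U{\left(q,X \right)} = 2 - q$ ($U{\left(q,X \right)} = -6 - \left(q - 8\right) = -6 - \left(-8 + q\right) = 2 - q$)
$U{\left(W{\left(-3 \right)},-20 \right)} - -39296 = \left(2 - \left(3 - -3\right)\right) - -39296 = \left(2 - \left(3 + 3\right)\right) + 39296 = \left(2 - 6\right) + 39296 = -4 + 39296 = 39292$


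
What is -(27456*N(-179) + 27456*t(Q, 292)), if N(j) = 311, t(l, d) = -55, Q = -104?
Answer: -7028736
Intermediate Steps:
-(27456*N(-179) + 27456*t(Q, 292)) = -27456/(1/(311 - 55)) = -27456/(1/256) = -27456/1/256 = -27456*256 = -7028736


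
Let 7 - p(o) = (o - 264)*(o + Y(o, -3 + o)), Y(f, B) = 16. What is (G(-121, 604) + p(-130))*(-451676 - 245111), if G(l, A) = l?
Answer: 31376318610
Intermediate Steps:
p(o) = 7 - (-264 + o)*(16 + o) (p(o) = 7 - (o - 264)*(o + 16) = 7 - (-264 + o)*(16 + o))
(G(-121, 604) + p(-130))*(-451676 - 245111) = (-121 + (4231 - 1*(-130)² + 248*(-130)))*(-451676 - 245111) = (-121 + (4231 - 1*16900 - 32240))*(-696787) = (-121 + (4231 - 16900 - 32240))*(-696787) = (-121 - 44909)*(-696787) = -45030*(-696787) = 31376318610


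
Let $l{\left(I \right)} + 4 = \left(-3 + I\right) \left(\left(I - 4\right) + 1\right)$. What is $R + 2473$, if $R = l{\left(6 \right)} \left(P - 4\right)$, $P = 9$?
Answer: $2498$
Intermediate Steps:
$l{\left(I \right)} = -4 + \left(-3 + I\right)^{2}$ ($l{\left(I \right)} = -4 + \left(-3 + I\right) \left(\left(I - 4\right) + 1\right) = -4 + \left(-3 + I\right) \left(\left(-4 + I\right) + 1\right) = -4 + \left(-3 + I\right) \left(-3 + I\right) = -4 + \left(-3 + I\right)^{2}$)
$R = 25$ ($R = \left(-4 + \left(-3 + 6\right)^{2}\right) \left(9 - 4\right) = \left(-4 + 3^{2}\right) 5 = \left(-4 + 9\right) 5 = 5 \cdot 5 = 25$)
$R + 2473 = 25 + 2473 = 2498$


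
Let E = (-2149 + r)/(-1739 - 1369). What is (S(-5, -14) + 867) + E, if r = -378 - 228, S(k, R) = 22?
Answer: 2765767/3108 ≈ 889.89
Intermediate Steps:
r = -606
E = 2755/3108 (E = (-2149 - 606)/(-1739 - 1369) = -2755/(-3108) = -2755*(-1/3108) = 2755/3108 ≈ 0.88642)
(S(-5, -14) + 867) + E = (22 + 867) + 2755/3108 = 889 + 2755/3108 = 2765767/3108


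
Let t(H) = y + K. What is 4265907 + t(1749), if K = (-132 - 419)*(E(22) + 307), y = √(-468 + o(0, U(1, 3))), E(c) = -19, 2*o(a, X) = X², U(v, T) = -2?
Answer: 4107219 + I*√466 ≈ 4.1072e+6 + 21.587*I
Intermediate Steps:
o(a, X) = X²/2
y = I*√466 (y = √(-468 + (½)*(-2)²) = √(-468 + (½)*4) = √(-468 + 2) = √(-466) = I*√466 ≈ 21.587*I)
K = -158688 (K = (-132 - 419)*(-19 + 307) = -551*288 = -158688)
t(H) = -158688 + I*√466 (t(H) = I*√466 - 158688 = -158688 + I*√466)
4265907 + t(1749) = 4265907 + (-158688 + I*√466) = 4107219 + I*√466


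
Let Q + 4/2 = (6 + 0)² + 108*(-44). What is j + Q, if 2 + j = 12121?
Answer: 7401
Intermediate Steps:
j = 12119 (j = -2 + 12121 = 12119)
Q = -4718 (Q = -2 + ((6 + 0)² + 108*(-44)) = -2 + (6² - 4752) = -2 + (36 - 4752) = -2 - 4716 = -4718)
j + Q = 12119 - 4718 = 7401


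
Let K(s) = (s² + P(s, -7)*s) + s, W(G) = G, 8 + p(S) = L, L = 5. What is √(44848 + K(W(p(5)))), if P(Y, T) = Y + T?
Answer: 14*√229 ≈ 211.86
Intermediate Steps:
p(S) = -3 (p(S) = -8 + 5 = -3)
P(Y, T) = T + Y
K(s) = s + s² + s*(-7 + s) (K(s) = (s² + (-7 + s)*s) + s = (s² + s*(-7 + s)) + s = s + s² + s*(-7 + s))
√(44848 + K(W(p(5)))) = √(44848 + 2*(-3)*(-3 - 3)) = √(44848 + 2*(-3)*(-6)) = √(44848 + 36) = √44884 = 14*√229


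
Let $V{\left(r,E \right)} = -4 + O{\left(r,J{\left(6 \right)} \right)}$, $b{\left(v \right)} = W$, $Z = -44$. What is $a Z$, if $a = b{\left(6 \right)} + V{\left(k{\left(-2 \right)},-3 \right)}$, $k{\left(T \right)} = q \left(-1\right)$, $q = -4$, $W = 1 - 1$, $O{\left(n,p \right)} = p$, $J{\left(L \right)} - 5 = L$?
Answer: $-308$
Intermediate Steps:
$J{\left(L \right)} = 5 + L$
$W = 0$
$b{\left(v \right)} = 0$
$k{\left(T \right)} = 4$ ($k{\left(T \right)} = \left(-4\right) \left(-1\right) = 4$)
$V{\left(r,E \right)} = 7$ ($V{\left(r,E \right)} = -4 + \left(5 + 6\right) = -4 + 11 = 7$)
$a = 7$ ($a = 0 + 7 = 7$)
$a Z = 7 \left(-44\right) = -308$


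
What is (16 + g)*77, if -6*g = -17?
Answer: 8701/6 ≈ 1450.2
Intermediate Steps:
g = 17/6 (g = -⅙*(-17) = 17/6 ≈ 2.8333)
(16 + g)*77 = (16 + 17/6)*77 = (113/6)*77 = 8701/6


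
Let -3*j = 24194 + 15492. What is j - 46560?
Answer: -179366/3 ≈ -59789.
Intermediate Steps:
j = -39686/3 (j = -(24194 + 15492)/3 = -1/3*39686 = -39686/3 ≈ -13229.)
j - 46560 = -39686/3 - 46560 = -179366/3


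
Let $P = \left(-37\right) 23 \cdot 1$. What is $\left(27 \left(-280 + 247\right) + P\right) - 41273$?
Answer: $-43015$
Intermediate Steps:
$P = -851$ ($P = \left(-851\right) 1 = -851$)
$\left(27 \left(-280 + 247\right) + P\right) - 41273 = \left(27 \left(-280 + 247\right) - 851\right) - 41273 = \left(27 \left(-33\right) - 851\right) - 41273 = \left(-891 - 851\right) - 41273 = -1742 - 41273 = -43015$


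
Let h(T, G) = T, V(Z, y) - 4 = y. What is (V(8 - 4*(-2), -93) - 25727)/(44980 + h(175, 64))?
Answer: -25816/45155 ≈ -0.57172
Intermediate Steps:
V(Z, y) = 4 + y
(V(8 - 4*(-2), -93) - 25727)/(44980 + h(175, 64)) = ((4 - 93) - 25727)/(44980 + 175) = (-89 - 25727)/45155 = -25816*1/45155 = -25816/45155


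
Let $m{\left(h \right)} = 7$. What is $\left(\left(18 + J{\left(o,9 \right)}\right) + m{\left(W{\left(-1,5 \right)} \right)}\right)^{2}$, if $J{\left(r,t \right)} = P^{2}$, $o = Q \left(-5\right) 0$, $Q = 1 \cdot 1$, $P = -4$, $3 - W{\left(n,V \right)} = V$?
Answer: $1681$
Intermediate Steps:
$W{\left(n,V \right)} = 3 - V$
$Q = 1$
$o = 0$ ($o = 1 \left(-5\right) 0 = \left(-5\right) 0 = 0$)
$J{\left(r,t \right)} = 16$ ($J{\left(r,t \right)} = \left(-4\right)^{2} = 16$)
$\left(\left(18 + J{\left(o,9 \right)}\right) + m{\left(W{\left(-1,5 \right)} \right)}\right)^{2} = \left(\left(18 + 16\right) + 7\right)^{2} = \left(34 + 7\right)^{2} = 41^{2} = 1681$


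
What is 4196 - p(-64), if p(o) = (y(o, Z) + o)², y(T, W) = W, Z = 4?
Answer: 596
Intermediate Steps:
p(o) = (4 + o)²
4196 - p(-64) = 4196 - (4 - 64)² = 4196 - 1*(-60)² = 4196 - 1*3600 = 4196 - 3600 = 596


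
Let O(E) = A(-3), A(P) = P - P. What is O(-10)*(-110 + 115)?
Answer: 0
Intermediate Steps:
A(P) = 0
O(E) = 0
O(-10)*(-110 + 115) = 0*(-110 + 115) = 0*5 = 0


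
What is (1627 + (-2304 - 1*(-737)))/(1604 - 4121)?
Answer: -20/839 ≈ -0.023838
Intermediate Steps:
(1627 + (-2304 - 1*(-737)))/(1604 - 4121) = (1627 + (-2304 + 737))/(-2517) = (1627 - 1567)*(-1/2517) = 60*(-1/2517) = -20/839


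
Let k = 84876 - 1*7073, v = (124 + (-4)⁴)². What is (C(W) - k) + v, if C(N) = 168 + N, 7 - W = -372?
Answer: 67144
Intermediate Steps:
W = 379 (W = 7 - 1*(-372) = 7 + 372 = 379)
v = 144400 (v = (124 + 256)² = 380² = 144400)
k = 77803 (k = 84876 - 7073 = 77803)
(C(W) - k) + v = ((168 + 379) - 1*77803) + 144400 = (547 - 77803) + 144400 = -77256 + 144400 = 67144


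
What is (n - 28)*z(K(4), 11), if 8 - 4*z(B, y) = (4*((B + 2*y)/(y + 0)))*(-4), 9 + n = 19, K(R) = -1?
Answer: -1908/11 ≈ -173.45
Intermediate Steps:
n = 10 (n = -9 + 19 = 10)
z(B, y) = 2 + 4*(B + 2*y)/y (z(B, y) = 2 - 4*((B + 2*y)/(y + 0))*(-4)/4 = 2 - 4*((B + 2*y)/y)*(-4)/4 = 2 - 4*(B + 2*y)/y*(-4)/4 = 2 - (-4)*(B + 2*y)/y = 2 + 4*(B + 2*y)/y)
(n - 28)*z(K(4), 11) = (10 - 28)*(10 + 4*(-1)/11) = -18*(10 + 4*(-1)*(1/11)) = -18*(10 - 4/11) = -18*106/11 = -1908/11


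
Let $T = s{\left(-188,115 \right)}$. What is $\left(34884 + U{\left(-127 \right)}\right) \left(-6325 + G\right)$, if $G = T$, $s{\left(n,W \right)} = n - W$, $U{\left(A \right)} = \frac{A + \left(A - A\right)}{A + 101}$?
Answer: $- \frac{3006165854}{13} \approx -2.3124 \cdot 10^{8}$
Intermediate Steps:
$U{\left(A \right)} = \frac{A}{101 + A}$ ($U{\left(A \right)} = \frac{A + 0}{101 + A} = \frac{A}{101 + A}$)
$T = -303$ ($T = -188 - 115 = -303$)
$G = -303$
$\left(34884 + U{\left(-127 \right)}\right) \left(-6325 + G\right) = \left(34884 - \frac{127}{101 - 127}\right) \left(-6325 - 303\right) = \left(34884 - \frac{127}{-26}\right) \left(-6628\right) = \left(34884 - - \frac{127}{26}\right) \left(-6628\right) = \left(34884 + \frac{127}{26}\right) \left(-6628\right) = \frac{907111}{26} \left(-6628\right) = - \frac{3006165854}{13}$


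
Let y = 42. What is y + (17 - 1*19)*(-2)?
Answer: 46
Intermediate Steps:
y + (17 - 1*19)*(-2) = 42 + (17 - 1*19)*(-2) = 42 + (17 - 19)*(-2) = 42 - 2*(-2) = 42 + 4 = 46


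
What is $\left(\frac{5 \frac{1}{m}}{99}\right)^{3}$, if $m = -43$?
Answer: $- \frac{125}{77145562593} \approx -1.6203 \cdot 10^{-9}$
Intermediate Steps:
$\left(\frac{5 \frac{1}{m}}{99}\right)^{3} = \left(\frac{5 \frac{1}{-43}}{99}\right)^{3} = \left(5 \left(- \frac{1}{43}\right) \frac{1}{99}\right)^{3} = \left(\left(- \frac{5}{43}\right) \frac{1}{99}\right)^{3} = \left(- \frac{5}{4257}\right)^{3} = - \frac{125}{77145562593}$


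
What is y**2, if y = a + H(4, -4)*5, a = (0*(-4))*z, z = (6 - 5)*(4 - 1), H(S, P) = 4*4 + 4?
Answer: 10000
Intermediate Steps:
H(S, P) = 20 (H(S, P) = 16 + 4 = 20)
z = 3 (z = 1*3 = 3)
a = 0 (a = (0*(-4))*3 = 0*3 = 0)
y = 100 (y = 0 + 20*5 = 0 + 100 = 100)
y**2 = 100**2 = 10000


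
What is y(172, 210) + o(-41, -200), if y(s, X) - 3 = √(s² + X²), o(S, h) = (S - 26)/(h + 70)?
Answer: 457/130 + 26*√109 ≈ 274.96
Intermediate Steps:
o(S, h) = (-26 + S)/(70 + h)
y(s, X) = 3 + √(X² + s²) (y(s, X) = 3 + √(s² + X²) = 3 + √(X² + s²))
y(172, 210) + o(-41, -200) = (3 + √(210² + 172²)) + (-26 - 41)/(70 - 200) = (3 + √(44100 + 29584)) - 67/(-130) = (3 + √73684) - 1/130*(-67) = (3 + 26*√109) + 67/130 = 457/130 + 26*√109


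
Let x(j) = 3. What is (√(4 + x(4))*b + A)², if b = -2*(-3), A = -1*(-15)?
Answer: 477 + 180*√7 ≈ 953.24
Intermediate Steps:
A = 15
b = 6 (b = -1*(-6) = 6)
(√(4 + x(4))*b + A)² = (√(4 + 3)*6 + 15)² = (√7*6 + 15)² = (6*√7 + 15)² = (15 + 6*√7)²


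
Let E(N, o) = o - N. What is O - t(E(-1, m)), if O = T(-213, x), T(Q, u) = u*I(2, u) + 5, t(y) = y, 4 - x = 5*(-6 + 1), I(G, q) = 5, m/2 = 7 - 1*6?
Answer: 147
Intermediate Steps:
m = 2 (m = 2*(7 - 1*6) = 2*(7 - 6) = 2*1 = 2)
x = 29 (x = 4 - 5*(-6 + 1) = 4 - 5*(-5) = 4 - 1*(-25) = 4 + 25 = 29)
T(Q, u) = 5 + 5*u (T(Q, u) = u*5 + 5 = 5*u + 5 = 5 + 5*u)
O = 150 (O = 5 + 5*29 = 5 + 145 = 150)
O - t(E(-1, m)) = 150 - (2 - 1*(-1)) = 150 - (2 + 1) = 150 - 1*3 = 150 - 3 = 147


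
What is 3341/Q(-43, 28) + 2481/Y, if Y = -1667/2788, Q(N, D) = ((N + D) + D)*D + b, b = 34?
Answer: -2747407697/663466 ≈ -4141.0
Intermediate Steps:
Q(N, D) = 34 + D*(N + 2*D) (Q(N, D) = ((N + D) + D)*D + 34 = ((D + N) + D)*D + 34 = (N + 2*D)*D + 34 = D*(N + 2*D) + 34 = 34 + D*(N + 2*D))
Y = -1667/2788 (Y = -1667*1/2788 = -1667/2788 ≈ -0.59792)
3341/Q(-43, 28) + 2481/Y = 3341/(34 + 2*28² + 28*(-43)) + 2481/(-1667/2788) = 3341/(34 + 2*784 - 1204) + 2481*(-2788/1667) = 3341/(34 + 1568 - 1204) - 6917028/1667 = 3341/398 - 6917028/1667 = -2747407697/663466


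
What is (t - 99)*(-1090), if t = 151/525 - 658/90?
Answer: 36403166/315 ≈ 1.1557e+5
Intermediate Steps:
t = -11062/1575 (t = 151*(1/525) - 658*1/90 = 151/525 - 329/45 = -11062/1575 ≈ -7.0235)
(t - 99)*(-1090) = (-11062/1575 - 99)*(-1090) = -166987/1575*(-1090) = 36403166/315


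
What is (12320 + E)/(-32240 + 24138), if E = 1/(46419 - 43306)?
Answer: -38352161/25221526 ≈ -1.5206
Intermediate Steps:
E = 1/3113 ≈ 0.00032123
(12320 + E)/(-32240 + 24138) = (12320 + 1/3113)/(-32240 + 24138) = (38352161/3113)/(-8102) = (38352161/3113)*(-1/8102) = -38352161/25221526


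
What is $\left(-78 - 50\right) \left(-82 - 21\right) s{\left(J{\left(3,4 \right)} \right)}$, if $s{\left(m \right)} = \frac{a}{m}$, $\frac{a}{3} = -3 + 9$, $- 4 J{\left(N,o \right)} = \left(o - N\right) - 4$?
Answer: $316416$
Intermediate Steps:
$J{\left(N,o \right)} = 1 - \frac{o}{4} + \frac{N}{4}$ ($J{\left(N,o \right)} = - \frac{\left(o - N\right) - 4}{4} = - \frac{-4 + o - N}{4} = 1 - \frac{o}{4} + \frac{N}{4}$)
$a = 18$ ($a = 3 \left(-3 + 9\right) = 3 \cdot 6 = 18$)
$s{\left(m \right)} = \frac{18}{m}$
$\left(-78 - 50\right) \left(-82 - 21\right) s{\left(J{\left(3,4 \right)} \right)} = \left(-78 - 50\right) \left(-82 - 21\right) \frac{18}{1 - 1 + \frac{1}{4} \cdot 3} = \left(-128\right) \left(-103\right) \frac{18}{1 - 1 + \frac{3}{4}} = 13184 \frac{18}{\frac{3}{4}} = 13184 \cdot 18 \cdot \frac{4}{3} = 13184 \cdot 24 = 316416$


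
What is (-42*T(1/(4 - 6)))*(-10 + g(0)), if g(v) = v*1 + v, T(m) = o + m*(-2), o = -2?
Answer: -420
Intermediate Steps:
T(m) = -2 - 2*m (T(m) = -2 + m*(-2) = -2 - 2*m)
g(v) = 2*v (g(v) = v + v = 2*v)
(-42*T(1/(4 - 6)))*(-10 + g(0)) = (-42*(-2 - 2/(4 - 6)))*(-10 + 2*0) = (-42*(-2 - 2/(-2)))*(-10 + 0) = -42*(-2 - 2*(-½))*(-10) = -42*(-2 + 1)*(-10) = -42*(-1)*(-10) = 42*(-10) = -420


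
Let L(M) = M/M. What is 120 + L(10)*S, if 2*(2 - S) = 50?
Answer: 97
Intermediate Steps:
S = -23 (S = 2 - ½*50 = 2 - 25 = -23)
L(M) = 1
120 + L(10)*S = 120 + 1*(-23) = 120 - 23 = 97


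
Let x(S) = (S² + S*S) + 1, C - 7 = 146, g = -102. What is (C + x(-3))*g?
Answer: -17544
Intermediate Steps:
C = 153 (C = 7 + 146 = 153)
x(S) = 1 + 2*S² (x(S) = (S² + S²) + 1 = 2*S² + 1 = 1 + 2*S²)
(C + x(-3))*g = (153 + (1 + 2*(-3)²))*(-102) = (153 + (1 + 2*9))*(-102) = (153 + (1 + 18))*(-102) = (153 + 19)*(-102) = 172*(-102) = -17544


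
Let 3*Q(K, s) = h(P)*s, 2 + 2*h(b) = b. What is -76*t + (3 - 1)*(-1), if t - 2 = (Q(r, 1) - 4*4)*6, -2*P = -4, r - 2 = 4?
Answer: 7142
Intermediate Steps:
r = 6 (r = 2 + 4 = 6)
P = 2 (P = -½*(-4) = 2)
h(b) = -1 + b/2
Q(K, s) = 0 (Q(K, s) = ((-1 + (½)*2)*s)/3 = ((-1 + 1)*s)/3 = (0*s)/3 = (⅓)*0 = 0)
t = -94 (t = 2 + (0 - 4*4)*6 = 2 + (0 - 16)*6 = 2 - 16*6 = 2 - 96 = -94)
-76*t + (3 - 1)*(-1) = -76*(-94) + (3 - 1)*(-1) = 7144 + 2*(-1) = 7144 - 2 = 7142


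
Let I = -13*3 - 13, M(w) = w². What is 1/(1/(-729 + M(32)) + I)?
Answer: -295/15339 ≈ -0.019232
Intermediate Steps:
I = -52 (I = -39 - 13 = -52)
1/(1/(-729 + M(32)) + I) = 1/(1/(-729 + 32²) - 52) = 1/(1/(-729 + 1024) - 52) = 1/(1/295 - 52) = 1/(-15339/295) = -295/15339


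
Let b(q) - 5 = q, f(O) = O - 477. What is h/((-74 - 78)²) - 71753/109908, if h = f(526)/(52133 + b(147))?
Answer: -21669272628107/33192013769280 ≈ -0.65285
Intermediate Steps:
f(O) = -477 + O
b(q) = 5 + q
h = 49/52285 (h = (-477 + 526)/(52133 + (5 + 147)) = 49/(52133 + 152) = 49/52285 ≈ 0.00093717)
h/((-74 - 78)²) - 71753/109908 = 49/(52285*((-74 - 78)²)) - 71753/109908 = 49/(52285*((-152)²)) - 71753*1/109908 = (49/52285)/23104 - 71753/109908 = (49/52285)*(1/23104) - 71753/109908 = 49/1207992640 - 71753/109908 = -21669272628107/33192013769280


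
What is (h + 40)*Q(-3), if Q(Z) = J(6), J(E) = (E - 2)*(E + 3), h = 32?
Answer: 2592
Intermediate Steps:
J(E) = (-2 + E)*(3 + E)
Q(Z) = 36 (Q(Z) = -6 + 6 + 6² = -6 + 6 + 36 = 36)
(h + 40)*Q(-3) = (32 + 40)*36 = 72*36 = 2592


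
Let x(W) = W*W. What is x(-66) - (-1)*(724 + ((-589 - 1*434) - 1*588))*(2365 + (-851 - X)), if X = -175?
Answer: -1493787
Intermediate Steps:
x(W) = W²
x(-66) - (-1)*(724 + ((-589 - 1*434) - 1*588))*(2365 + (-851 - X)) = (-66)² - (-1)*(724 + ((-589 - 1*434) - 1*588))*(2365 + (-851 - 1*(-175))) = 4356 - (-1)*(724 + ((-589 - 434) - 588))*(2365 + (-851 + 175)) = 4356 - (-1)*(724 + (-1023 - 588))*(2365 - 676) = 4356 - (-1)*(724 - 1611)*1689 = 4356 - (-1)*(-887*1689) = 4356 - (-1)*(-1498143) = 4356 - 1*1498143 = 4356 - 1498143 = -1493787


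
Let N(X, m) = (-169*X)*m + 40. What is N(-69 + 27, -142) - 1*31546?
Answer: -1039422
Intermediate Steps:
N(X, m) = 40 - 169*X*m (N(X, m) = -169*X*m + 40 = 40 - 169*X*m)
N(-69 + 27, -142) - 1*31546 = (40 - 169*(-69 + 27)*(-142)) - 1*31546 = (40 - 169*(-42)*(-142)) - 31546 = (40 - 1007916) - 31546 = -1007876 - 31546 = -1039422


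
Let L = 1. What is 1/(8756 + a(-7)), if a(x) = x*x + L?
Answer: 1/8806 ≈ 0.00011356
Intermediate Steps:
a(x) = 1 + x² (a(x) = x*x + 1 = x² + 1 = 1 + x²)
1/(8756 + a(-7)) = 1/(8756 + (1 + (-7)²)) = 1/(8756 + (1 + 49)) = 1/(8756 + 50) = 1/8806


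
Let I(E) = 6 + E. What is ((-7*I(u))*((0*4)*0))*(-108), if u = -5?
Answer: 0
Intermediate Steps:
((-7*I(u))*((0*4)*0))*(-108) = ((-7*(6 - 5))*((0*4)*0))*(-108) = ((-7*1)*(0*0))*(-108) = -7*0*(-108) = 0*(-108) = 0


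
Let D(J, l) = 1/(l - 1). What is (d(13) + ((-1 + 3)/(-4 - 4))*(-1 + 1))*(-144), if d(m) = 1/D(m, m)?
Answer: -1728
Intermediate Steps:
D(J, l) = 1/(-1 + l)
d(m) = -1 + m (d(m) = 1/(1/(-1 + m)) = -1 + m)
(d(13) + ((-1 + 3)/(-4 - 4))*(-1 + 1))*(-144) = ((-1 + 13) + ((-1 + 3)/(-4 - 4))*(-1 + 1))*(-144) = (12 + (2/(-8))*0)*(-144) = (12 + (2*(-⅛))*0)*(-144) = (12 - ¼*0)*(-144) = (12 + 0)*(-144) = 12*(-144) = -1728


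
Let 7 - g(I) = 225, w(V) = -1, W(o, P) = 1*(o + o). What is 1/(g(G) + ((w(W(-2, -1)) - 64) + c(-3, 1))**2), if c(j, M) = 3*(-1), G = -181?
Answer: 1/4406 ≈ 0.00022696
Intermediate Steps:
W(o, P) = 2*o (W(o, P) = 1*(2*o) = 2*o)
g(I) = -218 (g(I) = 7 - 1*225 = 7 - 225 = -218)
c(j, M) = -3
1/(g(G) + ((w(W(-2, -1)) - 64) + c(-3, 1))**2) = 1/(-218 + ((-1 - 64) - 3)**2) = 1/(-218 + (-65 - 3)**2) = 1/(-218 + (-68)**2) = 1/(-218 + 4624) = 1/4406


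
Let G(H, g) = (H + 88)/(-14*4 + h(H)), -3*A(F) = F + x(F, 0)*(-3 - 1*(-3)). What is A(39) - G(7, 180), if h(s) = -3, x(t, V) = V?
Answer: -672/59 ≈ -11.390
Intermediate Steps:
A(F) = -F/3 (A(F) = -(F + 0*(-3 - 1*(-3)))/3 = -(F + 0*(-3 + 3))/3 = -(F + 0*0)/3 = -(F + 0)/3 = -F/3)
G(H, g) = -88/59 - H/59 (G(H, g) = (H + 88)/(-14*4 - 3) = (88 + H)/(-56 - 3) = (88 + H)/(-59) = (88 + H)*(-1/59) = -88/59 - H/59)
A(39) - G(7, 180) = -1/3*39 - (-88/59 - 1/59*7) = -13 - (-88/59 - 7/59) = -13 - 1*(-95/59) = -13 + 95/59 = -672/59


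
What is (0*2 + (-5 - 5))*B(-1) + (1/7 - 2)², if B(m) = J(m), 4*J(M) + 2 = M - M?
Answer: 414/49 ≈ 8.4490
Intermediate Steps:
J(M) = -½ (J(M) = -½ + (M - M)/4 = -½ + (¼)*0 = -½ + 0 = -½)
B(m) = -½
(0*2 + (-5 - 5))*B(-1) + (1/7 - 2)² = (0*2 + (-5 - 5))*(-½) + (1/7 - 2)² = (0 - 10)*(-½) + (⅐ - 2)² = -10*(-½) + (-13/7)² = 5 + 169/49 = 414/49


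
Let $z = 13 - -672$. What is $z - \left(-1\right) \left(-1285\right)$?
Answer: $-600$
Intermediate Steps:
$z = 685$ ($z = 13 + 672 = 685$)
$z - \left(-1\right) \left(-1285\right) = 685 - \left(-1\right) \left(-1285\right) = 685 - 1285 = -600$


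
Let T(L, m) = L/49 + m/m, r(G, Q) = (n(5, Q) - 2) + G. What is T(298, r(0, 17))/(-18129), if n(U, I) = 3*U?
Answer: -347/888321 ≈ -0.00039062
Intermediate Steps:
r(G, Q) = 13 + G (r(G, Q) = (3*5 - 2) + G = (15 - 2) + G = 13 + G)
T(L, m) = 1 + L/49 (T(L, m) = L*(1/49) + 1 = L/49 + 1 = 1 + L/49)
T(298, r(0, 17))/(-18129) = (1 + (1/49)*298)/(-18129) = (1 + 298/49)*(-1/18129) = (347/49)*(-1/18129) = -347/888321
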